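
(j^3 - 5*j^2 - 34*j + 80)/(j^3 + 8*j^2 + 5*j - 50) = (j - 8)/(j + 5)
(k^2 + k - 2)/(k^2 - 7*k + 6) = (k + 2)/(k - 6)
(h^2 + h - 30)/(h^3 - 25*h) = (h + 6)/(h*(h + 5))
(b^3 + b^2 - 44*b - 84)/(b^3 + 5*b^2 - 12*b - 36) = (b - 7)/(b - 3)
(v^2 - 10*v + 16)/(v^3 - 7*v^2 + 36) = (v^2 - 10*v + 16)/(v^3 - 7*v^2 + 36)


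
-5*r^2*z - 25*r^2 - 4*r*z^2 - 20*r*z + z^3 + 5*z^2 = (-5*r + z)*(r + z)*(z + 5)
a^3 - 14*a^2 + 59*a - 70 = (a - 7)*(a - 5)*(a - 2)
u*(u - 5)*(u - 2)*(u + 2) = u^4 - 5*u^3 - 4*u^2 + 20*u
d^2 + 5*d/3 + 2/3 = (d + 2/3)*(d + 1)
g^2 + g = g*(g + 1)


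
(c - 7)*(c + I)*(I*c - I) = I*c^3 - c^2 - 8*I*c^2 + 8*c + 7*I*c - 7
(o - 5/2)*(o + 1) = o^2 - 3*o/2 - 5/2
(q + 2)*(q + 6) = q^2 + 8*q + 12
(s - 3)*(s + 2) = s^2 - s - 6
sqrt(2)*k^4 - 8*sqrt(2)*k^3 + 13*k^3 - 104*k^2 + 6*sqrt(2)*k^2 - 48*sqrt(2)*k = k*(k - 8)*(k + 6*sqrt(2))*(sqrt(2)*k + 1)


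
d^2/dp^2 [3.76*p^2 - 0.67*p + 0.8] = 7.52000000000000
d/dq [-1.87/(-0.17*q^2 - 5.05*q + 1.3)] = (-0.6358*q - 9.4435)/(0.17*q^2 + 5.05*q - 1.3)^2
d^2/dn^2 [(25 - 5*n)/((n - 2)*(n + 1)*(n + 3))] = 10*(-3*n^5 + 24*n^4 + 71*n^3 - 51*n^2 - 96*n + 215)/(n^9 + 6*n^8 - 3*n^7 - 70*n^6 - 57*n^5 + 258*n^4 + 343*n^3 - 234*n^2 - 540*n - 216)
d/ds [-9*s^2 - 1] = -18*s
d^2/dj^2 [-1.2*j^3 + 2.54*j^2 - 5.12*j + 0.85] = 5.08 - 7.2*j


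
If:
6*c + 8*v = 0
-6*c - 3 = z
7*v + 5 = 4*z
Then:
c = -68/75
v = 17/25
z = 61/25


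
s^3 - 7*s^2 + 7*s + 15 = (s - 5)*(s - 3)*(s + 1)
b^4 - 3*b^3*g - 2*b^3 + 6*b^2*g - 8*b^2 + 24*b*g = b*(b - 4)*(b + 2)*(b - 3*g)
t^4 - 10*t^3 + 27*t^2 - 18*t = t*(t - 6)*(t - 3)*(t - 1)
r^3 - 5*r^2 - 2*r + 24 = (r - 4)*(r - 3)*(r + 2)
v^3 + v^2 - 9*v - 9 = (v - 3)*(v + 1)*(v + 3)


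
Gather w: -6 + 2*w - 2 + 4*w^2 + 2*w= 4*w^2 + 4*w - 8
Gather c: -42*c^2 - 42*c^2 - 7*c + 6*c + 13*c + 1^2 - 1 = -84*c^2 + 12*c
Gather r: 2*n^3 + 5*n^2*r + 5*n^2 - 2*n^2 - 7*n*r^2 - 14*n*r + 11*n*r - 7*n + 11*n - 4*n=2*n^3 + 3*n^2 - 7*n*r^2 + r*(5*n^2 - 3*n)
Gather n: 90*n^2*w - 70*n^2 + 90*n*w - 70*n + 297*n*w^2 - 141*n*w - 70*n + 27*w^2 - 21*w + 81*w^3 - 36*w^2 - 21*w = n^2*(90*w - 70) + n*(297*w^2 - 51*w - 140) + 81*w^3 - 9*w^2 - 42*w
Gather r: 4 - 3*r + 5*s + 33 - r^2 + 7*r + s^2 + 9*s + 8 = -r^2 + 4*r + s^2 + 14*s + 45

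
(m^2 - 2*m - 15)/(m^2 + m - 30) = (m + 3)/(m + 6)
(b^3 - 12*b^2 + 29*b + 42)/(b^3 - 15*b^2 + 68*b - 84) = (b + 1)/(b - 2)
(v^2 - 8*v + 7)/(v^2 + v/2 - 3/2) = 2*(v - 7)/(2*v + 3)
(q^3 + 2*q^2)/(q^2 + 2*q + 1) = q^2*(q + 2)/(q^2 + 2*q + 1)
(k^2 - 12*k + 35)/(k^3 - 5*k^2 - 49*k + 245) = 1/(k + 7)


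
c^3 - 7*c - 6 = (c - 3)*(c + 1)*(c + 2)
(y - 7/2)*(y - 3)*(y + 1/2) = y^3 - 6*y^2 + 29*y/4 + 21/4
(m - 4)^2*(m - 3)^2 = m^4 - 14*m^3 + 73*m^2 - 168*m + 144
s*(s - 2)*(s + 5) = s^3 + 3*s^2 - 10*s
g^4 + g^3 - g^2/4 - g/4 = g*(g - 1/2)*(g + 1/2)*(g + 1)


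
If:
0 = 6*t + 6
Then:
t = -1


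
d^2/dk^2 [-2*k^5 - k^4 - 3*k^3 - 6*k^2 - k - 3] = -40*k^3 - 12*k^2 - 18*k - 12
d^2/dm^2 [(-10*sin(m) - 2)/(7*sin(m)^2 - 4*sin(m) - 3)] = 2*(245*sin(m)^4 + 581*sin(m)^3 + 637*sin(m)^2 + 383*sin(m) - 46)/((sin(m) - 1)^2*(7*sin(m) + 3)^3)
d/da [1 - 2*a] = -2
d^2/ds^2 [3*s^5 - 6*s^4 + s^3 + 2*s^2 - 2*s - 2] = 60*s^3 - 72*s^2 + 6*s + 4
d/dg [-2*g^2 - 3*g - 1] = -4*g - 3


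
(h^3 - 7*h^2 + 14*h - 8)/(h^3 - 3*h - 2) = (h^2 - 5*h + 4)/(h^2 + 2*h + 1)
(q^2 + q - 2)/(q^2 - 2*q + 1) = (q + 2)/(q - 1)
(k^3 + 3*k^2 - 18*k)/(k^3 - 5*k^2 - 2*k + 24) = k*(k + 6)/(k^2 - 2*k - 8)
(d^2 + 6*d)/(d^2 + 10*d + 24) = d/(d + 4)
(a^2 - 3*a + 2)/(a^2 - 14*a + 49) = (a^2 - 3*a + 2)/(a^2 - 14*a + 49)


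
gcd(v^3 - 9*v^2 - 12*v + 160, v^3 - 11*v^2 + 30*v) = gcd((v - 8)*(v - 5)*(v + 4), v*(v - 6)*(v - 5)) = v - 5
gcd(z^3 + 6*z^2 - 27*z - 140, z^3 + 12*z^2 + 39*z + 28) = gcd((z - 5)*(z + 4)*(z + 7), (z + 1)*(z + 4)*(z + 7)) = z^2 + 11*z + 28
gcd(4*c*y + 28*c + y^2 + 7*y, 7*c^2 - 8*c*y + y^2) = 1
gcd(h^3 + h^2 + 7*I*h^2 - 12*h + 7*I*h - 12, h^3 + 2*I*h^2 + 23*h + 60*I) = h^2 + 7*I*h - 12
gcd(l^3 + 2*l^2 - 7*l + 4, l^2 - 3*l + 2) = l - 1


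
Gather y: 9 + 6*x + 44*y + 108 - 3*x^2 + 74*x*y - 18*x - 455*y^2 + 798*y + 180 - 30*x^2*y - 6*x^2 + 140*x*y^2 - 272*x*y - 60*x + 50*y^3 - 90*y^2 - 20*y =-9*x^2 - 72*x + 50*y^3 + y^2*(140*x - 545) + y*(-30*x^2 - 198*x + 822) + 297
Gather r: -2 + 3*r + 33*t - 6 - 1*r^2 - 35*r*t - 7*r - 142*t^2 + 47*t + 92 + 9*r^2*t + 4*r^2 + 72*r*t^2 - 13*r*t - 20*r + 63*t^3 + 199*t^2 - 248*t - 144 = r^2*(9*t + 3) + r*(72*t^2 - 48*t - 24) + 63*t^3 + 57*t^2 - 168*t - 60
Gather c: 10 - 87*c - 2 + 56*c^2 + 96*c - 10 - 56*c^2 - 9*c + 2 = 0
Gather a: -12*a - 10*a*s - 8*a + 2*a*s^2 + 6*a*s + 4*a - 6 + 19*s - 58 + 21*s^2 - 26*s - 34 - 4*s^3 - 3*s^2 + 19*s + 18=a*(2*s^2 - 4*s - 16) - 4*s^3 + 18*s^2 + 12*s - 80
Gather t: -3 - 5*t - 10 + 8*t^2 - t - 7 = 8*t^2 - 6*t - 20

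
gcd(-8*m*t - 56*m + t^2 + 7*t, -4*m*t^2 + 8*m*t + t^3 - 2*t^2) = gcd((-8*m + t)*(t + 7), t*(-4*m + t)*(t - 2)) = 1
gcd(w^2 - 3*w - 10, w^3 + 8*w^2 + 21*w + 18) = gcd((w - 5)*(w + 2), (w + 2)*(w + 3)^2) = w + 2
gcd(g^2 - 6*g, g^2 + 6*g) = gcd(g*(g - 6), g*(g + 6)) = g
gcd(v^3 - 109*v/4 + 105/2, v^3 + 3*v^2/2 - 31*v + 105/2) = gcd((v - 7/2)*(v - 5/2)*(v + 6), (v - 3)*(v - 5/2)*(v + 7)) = v - 5/2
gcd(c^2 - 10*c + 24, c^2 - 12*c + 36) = c - 6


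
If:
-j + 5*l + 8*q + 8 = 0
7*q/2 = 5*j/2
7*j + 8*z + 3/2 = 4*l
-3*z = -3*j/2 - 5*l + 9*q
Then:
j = -2821/3138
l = -787/1046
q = -2015/3138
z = 1399/6276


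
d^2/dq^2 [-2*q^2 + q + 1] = -4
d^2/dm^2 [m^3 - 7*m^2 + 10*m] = 6*m - 14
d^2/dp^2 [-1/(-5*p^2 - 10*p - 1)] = 10*(-5*p^2 - 10*p + 20*(p + 1)^2 - 1)/(5*p^2 + 10*p + 1)^3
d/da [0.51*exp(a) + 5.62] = 0.51*exp(a)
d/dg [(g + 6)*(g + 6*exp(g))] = g + (g + 6)*(6*exp(g) + 1) + 6*exp(g)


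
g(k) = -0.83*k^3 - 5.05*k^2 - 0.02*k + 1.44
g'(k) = -2.49*k^2 - 10.1*k - 0.02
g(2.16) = -30.53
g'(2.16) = -33.45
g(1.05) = -5.11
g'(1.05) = -13.37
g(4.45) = -171.79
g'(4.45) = -94.27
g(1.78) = -19.28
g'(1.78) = -25.89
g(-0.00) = 1.44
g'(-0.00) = -0.02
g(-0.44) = 0.54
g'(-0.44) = 3.94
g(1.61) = -15.15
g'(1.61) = -22.74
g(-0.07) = 1.42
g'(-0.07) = 0.67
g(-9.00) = 197.64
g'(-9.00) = -110.81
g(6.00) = -359.76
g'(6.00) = -150.26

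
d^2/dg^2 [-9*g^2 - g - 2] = -18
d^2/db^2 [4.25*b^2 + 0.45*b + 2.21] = 8.50000000000000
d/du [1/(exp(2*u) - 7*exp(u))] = (7 - 2*exp(u))*exp(-u)/(exp(u) - 7)^2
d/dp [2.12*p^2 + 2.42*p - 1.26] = 4.24*p + 2.42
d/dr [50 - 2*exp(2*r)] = -4*exp(2*r)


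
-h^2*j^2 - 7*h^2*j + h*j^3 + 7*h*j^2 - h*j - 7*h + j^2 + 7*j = (-h + j)*(j + 7)*(h*j + 1)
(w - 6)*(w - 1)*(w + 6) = w^3 - w^2 - 36*w + 36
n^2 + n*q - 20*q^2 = (n - 4*q)*(n + 5*q)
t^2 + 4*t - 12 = (t - 2)*(t + 6)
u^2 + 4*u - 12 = (u - 2)*(u + 6)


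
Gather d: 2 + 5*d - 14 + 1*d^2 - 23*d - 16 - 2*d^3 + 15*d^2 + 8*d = -2*d^3 + 16*d^2 - 10*d - 28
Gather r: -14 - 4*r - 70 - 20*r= -24*r - 84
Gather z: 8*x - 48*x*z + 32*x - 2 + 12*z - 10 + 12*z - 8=40*x + z*(24 - 48*x) - 20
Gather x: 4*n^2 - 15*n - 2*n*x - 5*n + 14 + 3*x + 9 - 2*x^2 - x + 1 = 4*n^2 - 20*n - 2*x^2 + x*(2 - 2*n) + 24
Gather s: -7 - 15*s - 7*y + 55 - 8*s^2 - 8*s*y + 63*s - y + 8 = -8*s^2 + s*(48 - 8*y) - 8*y + 56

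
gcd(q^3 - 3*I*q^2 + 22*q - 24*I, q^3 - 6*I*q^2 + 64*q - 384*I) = q - 6*I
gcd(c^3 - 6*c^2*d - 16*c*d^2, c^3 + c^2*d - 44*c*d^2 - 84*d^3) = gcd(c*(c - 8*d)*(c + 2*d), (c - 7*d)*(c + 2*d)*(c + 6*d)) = c + 2*d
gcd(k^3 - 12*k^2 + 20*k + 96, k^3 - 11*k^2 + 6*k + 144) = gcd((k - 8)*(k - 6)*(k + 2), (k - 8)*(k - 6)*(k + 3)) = k^2 - 14*k + 48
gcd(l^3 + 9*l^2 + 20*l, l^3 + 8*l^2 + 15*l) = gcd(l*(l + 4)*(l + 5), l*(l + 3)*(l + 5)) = l^2 + 5*l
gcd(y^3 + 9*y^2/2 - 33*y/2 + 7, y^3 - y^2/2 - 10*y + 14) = y - 2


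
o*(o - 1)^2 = o^3 - 2*o^2 + o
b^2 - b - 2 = (b - 2)*(b + 1)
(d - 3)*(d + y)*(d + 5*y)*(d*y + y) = d^4*y + 6*d^3*y^2 - 2*d^3*y + 5*d^2*y^3 - 12*d^2*y^2 - 3*d^2*y - 10*d*y^3 - 18*d*y^2 - 15*y^3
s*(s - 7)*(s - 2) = s^3 - 9*s^2 + 14*s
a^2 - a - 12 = (a - 4)*(a + 3)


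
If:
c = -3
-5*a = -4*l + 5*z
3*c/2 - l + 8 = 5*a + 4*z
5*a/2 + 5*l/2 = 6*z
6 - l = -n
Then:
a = 161/760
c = -3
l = 119/152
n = -793/152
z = 63/152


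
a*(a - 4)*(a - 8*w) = a^3 - 8*a^2*w - 4*a^2 + 32*a*w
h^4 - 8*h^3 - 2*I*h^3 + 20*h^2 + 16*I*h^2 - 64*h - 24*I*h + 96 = (h - 6)*(h - 2)*(h - 4*I)*(h + 2*I)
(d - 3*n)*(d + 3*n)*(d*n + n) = d^3*n + d^2*n - 9*d*n^3 - 9*n^3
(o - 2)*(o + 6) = o^2 + 4*o - 12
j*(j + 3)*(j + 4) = j^3 + 7*j^2 + 12*j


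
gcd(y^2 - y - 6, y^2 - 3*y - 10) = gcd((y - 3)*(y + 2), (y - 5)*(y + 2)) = y + 2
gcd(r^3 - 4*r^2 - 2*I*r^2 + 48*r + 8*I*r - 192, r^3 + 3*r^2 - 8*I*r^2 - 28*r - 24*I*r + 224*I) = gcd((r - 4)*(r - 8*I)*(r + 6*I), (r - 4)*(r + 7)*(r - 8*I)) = r^2 + r*(-4 - 8*I) + 32*I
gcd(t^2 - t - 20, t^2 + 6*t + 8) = t + 4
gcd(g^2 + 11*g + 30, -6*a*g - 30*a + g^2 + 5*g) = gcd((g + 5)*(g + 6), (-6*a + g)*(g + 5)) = g + 5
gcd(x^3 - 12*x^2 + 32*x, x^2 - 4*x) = x^2 - 4*x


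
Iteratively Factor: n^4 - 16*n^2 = (n + 4)*(n^3 - 4*n^2) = n*(n + 4)*(n^2 - 4*n) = n^2*(n + 4)*(n - 4)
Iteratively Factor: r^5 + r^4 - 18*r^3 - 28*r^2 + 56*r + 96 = (r + 2)*(r^4 - r^3 - 16*r^2 + 4*r + 48) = (r - 2)*(r + 2)*(r^3 + r^2 - 14*r - 24) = (r - 4)*(r - 2)*(r + 2)*(r^2 + 5*r + 6) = (r - 4)*(r - 2)*(r + 2)^2*(r + 3)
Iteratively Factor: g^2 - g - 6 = (g + 2)*(g - 3)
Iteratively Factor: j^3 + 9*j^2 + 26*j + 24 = (j + 3)*(j^2 + 6*j + 8) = (j + 2)*(j + 3)*(j + 4)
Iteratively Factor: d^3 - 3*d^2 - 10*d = (d - 5)*(d^2 + 2*d) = d*(d - 5)*(d + 2)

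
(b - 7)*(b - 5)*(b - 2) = b^3 - 14*b^2 + 59*b - 70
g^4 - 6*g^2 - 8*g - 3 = (g - 3)*(g + 1)^3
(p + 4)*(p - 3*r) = p^2 - 3*p*r + 4*p - 12*r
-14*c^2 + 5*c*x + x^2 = (-2*c + x)*(7*c + x)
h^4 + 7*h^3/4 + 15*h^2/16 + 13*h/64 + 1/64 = (h + 1/4)^3*(h + 1)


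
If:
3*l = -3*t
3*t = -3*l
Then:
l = -t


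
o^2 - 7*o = o*(o - 7)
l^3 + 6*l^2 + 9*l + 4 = (l + 1)^2*(l + 4)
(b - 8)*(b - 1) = b^2 - 9*b + 8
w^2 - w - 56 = (w - 8)*(w + 7)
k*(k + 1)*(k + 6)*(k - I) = k^4 + 7*k^3 - I*k^3 + 6*k^2 - 7*I*k^2 - 6*I*k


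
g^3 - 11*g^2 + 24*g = g*(g - 8)*(g - 3)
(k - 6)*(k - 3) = k^2 - 9*k + 18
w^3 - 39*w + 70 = (w - 5)*(w - 2)*(w + 7)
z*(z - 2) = z^2 - 2*z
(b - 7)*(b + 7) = b^2 - 49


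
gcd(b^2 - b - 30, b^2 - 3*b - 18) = b - 6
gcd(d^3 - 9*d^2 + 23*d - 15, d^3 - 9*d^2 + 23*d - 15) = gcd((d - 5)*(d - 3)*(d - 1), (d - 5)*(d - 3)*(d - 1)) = d^3 - 9*d^2 + 23*d - 15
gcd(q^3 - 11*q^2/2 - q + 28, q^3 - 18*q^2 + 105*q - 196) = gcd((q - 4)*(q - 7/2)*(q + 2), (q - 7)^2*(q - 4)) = q - 4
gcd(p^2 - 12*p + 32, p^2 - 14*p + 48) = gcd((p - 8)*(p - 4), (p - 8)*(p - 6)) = p - 8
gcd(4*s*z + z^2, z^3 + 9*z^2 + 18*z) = z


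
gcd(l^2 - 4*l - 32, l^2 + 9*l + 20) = l + 4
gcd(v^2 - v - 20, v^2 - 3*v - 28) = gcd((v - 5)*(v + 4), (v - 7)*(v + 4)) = v + 4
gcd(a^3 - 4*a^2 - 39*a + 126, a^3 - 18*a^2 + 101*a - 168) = a^2 - 10*a + 21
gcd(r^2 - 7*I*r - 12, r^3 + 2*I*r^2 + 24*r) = r - 4*I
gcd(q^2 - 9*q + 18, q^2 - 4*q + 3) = q - 3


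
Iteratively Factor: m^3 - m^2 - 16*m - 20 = (m - 5)*(m^2 + 4*m + 4) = (m - 5)*(m + 2)*(m + 2)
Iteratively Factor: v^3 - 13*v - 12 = (v - 4)*(v^2 + 4*v + 3) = (v - 4)*(v + 1)*(v + 3)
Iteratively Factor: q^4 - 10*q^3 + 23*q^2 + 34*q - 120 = (q - 3)*(q^3 - 7*q^2 + 2*q + 40) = (q - 4)*(q - 3)*(q^2 - 3*q - 10) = (q - 4)*(q - 3)*(q + 2)*(q - 5)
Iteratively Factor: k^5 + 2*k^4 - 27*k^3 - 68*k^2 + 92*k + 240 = (k + 2)*(k^4 - 27*k^2 - 14*k + 120) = (k + 2)*(k + 3)*(k^3 - 3*k^2 - 18*k + 40) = (k + 2)*(k + 3)*(k + 4)*(k^2 - 7*k + 10) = (k - 2)*(k + 2)*(k + 3)*(k + 4)*(k - 5)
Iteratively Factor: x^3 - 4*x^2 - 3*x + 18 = (x - 3)*(x^2 - x - 6) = (x - 3)*(x + 2)*(x - 3)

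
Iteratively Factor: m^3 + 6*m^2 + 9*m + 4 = (m + 4)*(m^2 + 2*m + 1) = (m + 1)*(m + 4)*(m + 1)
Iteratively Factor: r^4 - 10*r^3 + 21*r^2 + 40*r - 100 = (r - 2)*(r^3 - 8*r^2 + 5*r + 50) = (r - 2)*(r + 2)*(r^2 - 10*r + 25) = (r - 5)*(r - 2)*(r + 2)*(r - 5)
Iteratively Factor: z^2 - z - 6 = (z + 2)*(z - 3)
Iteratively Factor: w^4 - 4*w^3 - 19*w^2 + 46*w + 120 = (w - 5)*(w^3 + w^2 - 14*w - 24) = (w - 5)*(w - 4)*(w^2 + 5*w + 6) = (w - 5)*(w - 4)*(w + 2)*(w + 3)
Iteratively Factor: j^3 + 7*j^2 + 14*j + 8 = (j + 2)*(j^2 + 5*j + 4) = (j + 2)*(j + 4)*(j + 1)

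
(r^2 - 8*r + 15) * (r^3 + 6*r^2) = r^5 - 2*r^4 - 33*r^3 + 90*r^2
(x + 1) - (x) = 1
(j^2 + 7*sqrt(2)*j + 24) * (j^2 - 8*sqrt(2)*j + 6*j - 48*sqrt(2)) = j^4 - sqrt(2)*j^3 + 6*j^3 - 88*j^2 - 6*sqrt(2)*j^2 - 528*j - 192*sqrt(2)*j - 1152*sqrt(2)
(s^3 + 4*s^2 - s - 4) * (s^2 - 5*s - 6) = s^5 - s^4 - 27*s^3 - 23*s^2 + 26*s + 24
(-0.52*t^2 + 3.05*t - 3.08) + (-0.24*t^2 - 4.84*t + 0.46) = -0.76*t^2 - 1.79*t - 2.62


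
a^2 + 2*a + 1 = (a + 1)^2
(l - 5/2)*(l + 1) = l^2 - 3*l/2 - 5/2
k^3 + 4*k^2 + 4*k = k*(k + 2)^2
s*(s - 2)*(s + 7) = s^3 + 5*s^2 - 14*s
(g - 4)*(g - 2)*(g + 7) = g^3 + g^2 - 34*g + 56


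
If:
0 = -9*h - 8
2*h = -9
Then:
No Solution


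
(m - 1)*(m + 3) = m^2 + 2*m - 3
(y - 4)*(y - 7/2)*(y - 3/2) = y^3 - 9*y^2 + 101*y/4 - 21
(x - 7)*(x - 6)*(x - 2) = x^3 - 15*x^2 + 68*x - 84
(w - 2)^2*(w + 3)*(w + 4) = w^4 + 3*w^3 - 12*w^2 - 20*w + 48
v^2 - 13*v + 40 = (v - 8)*(v - 5)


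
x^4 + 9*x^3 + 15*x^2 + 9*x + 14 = (x + 2)*(x + 7)*(x - I)*(x + I)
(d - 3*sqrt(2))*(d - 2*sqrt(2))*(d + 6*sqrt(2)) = d^3 + sqrt(2)*d^2 - 48*d + 72*sqrt(2)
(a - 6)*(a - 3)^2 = a^3 - 12*a^2 + 45*a - 54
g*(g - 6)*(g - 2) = g^3 - 8*g^2 + 12*g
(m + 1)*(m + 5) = m^2 + 6*m + 5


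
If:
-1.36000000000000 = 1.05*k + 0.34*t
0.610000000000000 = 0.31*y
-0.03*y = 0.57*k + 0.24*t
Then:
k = -5.26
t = 12.25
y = 1.97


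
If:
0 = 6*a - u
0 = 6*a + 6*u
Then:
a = 0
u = 0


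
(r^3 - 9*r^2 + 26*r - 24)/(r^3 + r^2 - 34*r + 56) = (r - 3)/(r + 7)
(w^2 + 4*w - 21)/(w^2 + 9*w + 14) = (w - 3)/(w + 2)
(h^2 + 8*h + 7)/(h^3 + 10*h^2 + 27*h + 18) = (h + 7)/(h^2 + 9*h + 18)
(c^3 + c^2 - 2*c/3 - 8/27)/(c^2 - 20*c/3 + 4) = (9*c^2 + 15*c + 4)/(9*(c - 6))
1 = 1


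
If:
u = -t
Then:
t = -u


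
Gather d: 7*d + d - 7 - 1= 8*d - 8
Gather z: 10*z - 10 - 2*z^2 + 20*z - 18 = -2*z^2 + 30*z - 28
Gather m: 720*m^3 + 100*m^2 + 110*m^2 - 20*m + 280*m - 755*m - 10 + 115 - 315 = 720*m^3 + 210*m^2 - 495*m - 210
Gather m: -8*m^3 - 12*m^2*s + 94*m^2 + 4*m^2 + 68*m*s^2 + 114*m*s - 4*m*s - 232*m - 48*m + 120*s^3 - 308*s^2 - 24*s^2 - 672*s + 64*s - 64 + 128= -8*m^3 + m^2*(98 - 12*s) + m*(68*s^2 + 110*s - 280) + 120*s^3 - 332*s^2 - 608*s + 64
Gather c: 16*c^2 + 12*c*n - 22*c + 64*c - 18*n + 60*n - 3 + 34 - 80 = 16*c^2 + c*(12*n + 42) + 42*n - 49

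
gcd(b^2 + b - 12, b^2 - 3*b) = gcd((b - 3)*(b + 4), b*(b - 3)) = b - 3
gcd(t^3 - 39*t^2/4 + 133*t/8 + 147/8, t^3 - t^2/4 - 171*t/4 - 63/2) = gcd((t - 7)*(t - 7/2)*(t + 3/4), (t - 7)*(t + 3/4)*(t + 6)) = t^2 - 25*t/4 - 21/4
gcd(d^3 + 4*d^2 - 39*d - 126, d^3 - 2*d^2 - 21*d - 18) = d^2 - 3*d - 18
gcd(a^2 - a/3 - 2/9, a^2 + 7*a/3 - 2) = a - 2/3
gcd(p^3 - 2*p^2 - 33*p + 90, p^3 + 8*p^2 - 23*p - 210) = p^2 + p - 30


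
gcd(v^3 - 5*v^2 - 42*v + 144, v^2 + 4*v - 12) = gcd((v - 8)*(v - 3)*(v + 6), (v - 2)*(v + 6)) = v + 6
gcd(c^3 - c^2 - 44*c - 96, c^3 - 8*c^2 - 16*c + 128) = c^2 - 4*c - 32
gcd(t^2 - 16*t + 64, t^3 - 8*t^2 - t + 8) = t - 8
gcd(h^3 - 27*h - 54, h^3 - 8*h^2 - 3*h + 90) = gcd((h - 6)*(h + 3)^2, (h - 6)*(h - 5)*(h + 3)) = h^2 - 3*h - 18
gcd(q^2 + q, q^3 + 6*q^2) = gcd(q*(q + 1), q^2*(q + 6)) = q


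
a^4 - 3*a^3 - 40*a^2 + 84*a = a*(a - 7)*(a - 2)*(a + 6)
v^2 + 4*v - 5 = (v - 1)*(v + 5)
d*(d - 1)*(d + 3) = d^3 + 2*d^2 - 3*d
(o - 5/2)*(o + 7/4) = o^2 - 3*o/4 - 35/8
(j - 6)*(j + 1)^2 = j^3 - 4*j^2 - 11*j - 6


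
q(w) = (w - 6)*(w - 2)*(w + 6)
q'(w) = (w - 6)*(w - 2) + (w - 6)*(w + 6) + (w - 2)*(w + 6) = 3*w^2 - 4*w - 36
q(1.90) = 3.24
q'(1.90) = -32.77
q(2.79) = -22.29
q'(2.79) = -23.81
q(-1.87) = 125.79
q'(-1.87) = -18.03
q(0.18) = 65.46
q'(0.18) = -36.62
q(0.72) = 45.42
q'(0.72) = -37.32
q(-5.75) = 22.77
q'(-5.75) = 86.19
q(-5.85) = 13.95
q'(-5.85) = 90.07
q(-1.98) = 127.68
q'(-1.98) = -16.32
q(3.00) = -27.00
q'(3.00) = -21.00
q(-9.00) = -495.00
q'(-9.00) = 243.00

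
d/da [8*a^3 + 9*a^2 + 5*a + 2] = 24*a^2 + 18*a + 5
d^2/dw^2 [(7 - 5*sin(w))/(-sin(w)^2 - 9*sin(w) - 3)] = (-5*sin(w)^5 + 73*sin(w)^4 + 289*sin(w)^3 + 576*sin(w)^2 - 702*sin(w) - 1362)/(sin(w)^2 + 9*sin(w) + 3)^3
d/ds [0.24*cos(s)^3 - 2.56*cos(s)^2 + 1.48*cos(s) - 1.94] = (-0.72*cos(s)^2 + 5.12*cos(s) - 1.48)*sin(s)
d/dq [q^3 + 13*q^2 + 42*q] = 3*q^2 + 26*q + 42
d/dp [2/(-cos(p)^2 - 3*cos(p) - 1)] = -2*(2*cos(p) + 3)*sin(p)/(cos(p)^2 + 3*cos(p) + 1)^2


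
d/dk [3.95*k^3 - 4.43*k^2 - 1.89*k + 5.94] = 11.85*k^2 - 8.86*k - 1.89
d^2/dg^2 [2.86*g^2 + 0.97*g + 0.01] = 5.72000000000000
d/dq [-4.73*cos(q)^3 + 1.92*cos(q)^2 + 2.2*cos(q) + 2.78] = (14.19*cos(q)^2 - 3.84*cos(q) - 2.2)*sin(q)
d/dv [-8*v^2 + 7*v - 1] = 7 - 16*v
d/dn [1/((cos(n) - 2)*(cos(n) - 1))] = (2*cos(n) - 3)*sin(n)/((cos(n) - 2)^2*(cos(n) - 1)^2)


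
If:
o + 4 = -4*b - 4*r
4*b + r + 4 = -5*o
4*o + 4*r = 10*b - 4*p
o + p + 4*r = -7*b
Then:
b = 96/265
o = -228/265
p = 772/265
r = -304/265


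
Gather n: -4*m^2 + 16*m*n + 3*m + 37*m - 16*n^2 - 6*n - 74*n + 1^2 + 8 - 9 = -4*m^2 + 40*m - 16*n^2 + n*(16*m - 80)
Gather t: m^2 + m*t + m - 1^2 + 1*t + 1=m^2 + m + t*(m + 1)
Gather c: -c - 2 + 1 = -c - 1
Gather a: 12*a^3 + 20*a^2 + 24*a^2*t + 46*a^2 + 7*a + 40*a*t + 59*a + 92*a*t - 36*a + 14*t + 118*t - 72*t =12*a^3 + a^2*(24*t + 66) + a*(132*t + 30) + 60*t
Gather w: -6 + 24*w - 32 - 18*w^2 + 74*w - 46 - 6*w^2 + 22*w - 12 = -24*w^2 + 120*w - 96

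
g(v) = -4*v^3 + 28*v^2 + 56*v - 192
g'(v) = -12*v^2 + 56*v + 56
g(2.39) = 47.17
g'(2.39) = 121.29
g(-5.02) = 738.52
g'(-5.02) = -527.52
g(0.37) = -167.65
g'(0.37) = 75.08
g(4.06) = 229.21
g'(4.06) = 85.56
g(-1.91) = -168.94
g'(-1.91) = -94.74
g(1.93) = -8.38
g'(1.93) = 119.38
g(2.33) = 39.89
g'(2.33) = 121.33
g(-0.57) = -214.08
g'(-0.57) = 20.18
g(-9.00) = 4488.00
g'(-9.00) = -1420.00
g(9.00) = -336.00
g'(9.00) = -412.00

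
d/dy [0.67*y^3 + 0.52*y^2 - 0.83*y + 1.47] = 2.01*y^2 + 1.04*y - 0.83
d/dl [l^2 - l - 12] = 2*l - 1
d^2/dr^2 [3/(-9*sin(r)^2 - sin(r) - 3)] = 3*(324*sin(r)^4 + 27*sin(r)^3 - 593*sin(r)^2 - 57*sin(r) + 52)/(9*sin(r)^2 + sin(r) + 3)^3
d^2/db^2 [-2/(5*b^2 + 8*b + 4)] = 4*(25*b^2 + 40*b - 4*(5*b + 4)^2 + 20)/(5*b^2 + 8*b + 4)^3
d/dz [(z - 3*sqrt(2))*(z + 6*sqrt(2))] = 2*z + 3*sqrt(2)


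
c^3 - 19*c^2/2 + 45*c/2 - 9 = (c - 6)*(c - 3)*(c - 1/2)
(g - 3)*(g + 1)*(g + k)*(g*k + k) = g^4*k + g^3*k^2 - g^3*k - g^2*k^2 - 5*g^2*k - 5*g*k^2 - 3*g*k - 3*k^2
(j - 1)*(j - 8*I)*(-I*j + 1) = -I*j^3 - 7*j^2 + I*j^2 + 7*j - 8*I*j + 8*I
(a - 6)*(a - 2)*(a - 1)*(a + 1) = a^4 - 8*a^3 + 11*a^2 + 8*a - 12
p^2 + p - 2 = (p - 1)*(p + 2)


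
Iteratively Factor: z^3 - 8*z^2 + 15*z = (z)*(z^2 - 8*z + 15) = z*(z - 3)*(z - 5)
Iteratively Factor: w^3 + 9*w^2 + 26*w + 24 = (w + 4)*(w^2 + 5*w + 6) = (w + 3)*(w + 4)*(w + 2)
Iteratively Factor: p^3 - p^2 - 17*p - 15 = (p + 3)*(p^2 - 4*p - 5) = (p - 5)*(p + 3)*(p + 1)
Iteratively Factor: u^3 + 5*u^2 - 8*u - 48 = (u - 3)*(u^2 + 8*u + 16) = (u - 3)*(u + 4)*(u + 4)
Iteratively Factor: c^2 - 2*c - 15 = (c + 3)*(c - 5)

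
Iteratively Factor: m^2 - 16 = (m - 4)*(m + 4)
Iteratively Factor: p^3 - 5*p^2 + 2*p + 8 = (p + 1)*(p^2 - 6*p + 8) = (p - 4)*(p + 1)*(p - 2)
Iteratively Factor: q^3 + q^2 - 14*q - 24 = (q + 2)*(q^2 - q - 12) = (q + 2)*(q + 3)*(q - 4)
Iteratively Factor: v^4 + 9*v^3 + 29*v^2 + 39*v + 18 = (v + 3)*(v^3 + 6*v^2 + 11*v + 6) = (v + 3)^2*(v^2 + 3*v + 2) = (v + 1)*(v + 3)^2*(v + 2)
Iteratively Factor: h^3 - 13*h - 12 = (h + 3)*(h^2 - 3*h - 4) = (h + 1)*(h + 3)*(h - 4)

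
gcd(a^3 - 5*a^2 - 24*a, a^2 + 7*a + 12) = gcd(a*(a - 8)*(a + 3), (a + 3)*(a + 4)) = a + 3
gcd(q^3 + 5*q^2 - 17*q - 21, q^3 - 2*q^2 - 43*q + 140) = q + 7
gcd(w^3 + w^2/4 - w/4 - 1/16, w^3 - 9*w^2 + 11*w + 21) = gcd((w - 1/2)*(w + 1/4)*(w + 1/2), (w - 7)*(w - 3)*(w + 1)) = 1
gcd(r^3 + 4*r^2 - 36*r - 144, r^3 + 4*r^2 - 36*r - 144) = r^3 + 4*r^2 - 36*r - 144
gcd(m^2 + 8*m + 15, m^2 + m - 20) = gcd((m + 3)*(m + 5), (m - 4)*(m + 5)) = m + 5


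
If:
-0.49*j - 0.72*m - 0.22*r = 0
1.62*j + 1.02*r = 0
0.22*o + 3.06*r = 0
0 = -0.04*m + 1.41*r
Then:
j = 0.00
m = 0.00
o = 0.00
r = 0.00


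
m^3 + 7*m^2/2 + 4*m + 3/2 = (m + 1)^2*(m + 3/2)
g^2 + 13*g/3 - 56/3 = (g - 8/3)*(g + 7)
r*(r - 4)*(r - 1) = r^3 - 5*r^2 + 4*r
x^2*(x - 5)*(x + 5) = x^4 - 25*x^2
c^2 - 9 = (c - 3)*(c + 3)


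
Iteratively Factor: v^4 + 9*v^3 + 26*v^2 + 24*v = (v + 4)*(v^3 + 5*v^2 + 6*v) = (v + 3)*(v + 4)*(v^2 + 2*v) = (v + 2)*(v + 3)*(v + 4)*(v)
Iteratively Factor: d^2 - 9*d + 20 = (d - 4)*(d - 5)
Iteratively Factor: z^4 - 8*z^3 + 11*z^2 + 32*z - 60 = (z - 2)*(z^3 - 6*z^2 - z + 30) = (z - 3)*(z - 2)*(z^2 - 3*z - 10) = (z - 5)*(z - 3)*(z - 2)*(z + 2)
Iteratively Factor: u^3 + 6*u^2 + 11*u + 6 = (u + 2)*(u^2 + 4*u + 3) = (u + 2)*(u + 3)*(u + 1)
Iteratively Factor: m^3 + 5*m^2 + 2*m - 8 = (m + 4)*(m^2 + m - 2) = (m - 1)*(m + 4)*(m + 2)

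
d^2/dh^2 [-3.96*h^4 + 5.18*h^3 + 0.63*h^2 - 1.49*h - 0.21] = -47.52*h^2 + 31.08*h + 1.26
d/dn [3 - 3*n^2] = -6*n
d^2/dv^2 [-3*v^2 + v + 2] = -6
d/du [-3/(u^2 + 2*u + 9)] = 6*(u + 1)/(u^2 + 2*u + 9)^2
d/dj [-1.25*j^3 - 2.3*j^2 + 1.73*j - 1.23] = -3.75*j^2 - 4.6*j + 1.73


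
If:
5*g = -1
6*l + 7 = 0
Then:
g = -1/5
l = -7/6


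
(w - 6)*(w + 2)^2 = w^3 - 2*w^2 - 20*w - 24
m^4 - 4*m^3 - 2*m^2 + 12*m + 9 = (m - 3)^2*(m + 1)^2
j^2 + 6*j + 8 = (j + 2)*(j + 4)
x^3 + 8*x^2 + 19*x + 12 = (x + 1)*(x + 3)*(x + 4)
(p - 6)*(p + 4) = p^2 - 2*p - 24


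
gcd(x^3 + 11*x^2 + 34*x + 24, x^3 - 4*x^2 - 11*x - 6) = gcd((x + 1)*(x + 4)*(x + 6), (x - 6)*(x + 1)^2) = x + 1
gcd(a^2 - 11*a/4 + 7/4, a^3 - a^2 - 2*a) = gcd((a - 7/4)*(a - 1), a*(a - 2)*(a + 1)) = 1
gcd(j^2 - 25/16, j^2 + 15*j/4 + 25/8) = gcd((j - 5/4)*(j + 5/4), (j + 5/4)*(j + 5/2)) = j + 5/4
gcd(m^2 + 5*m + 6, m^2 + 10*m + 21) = m + 3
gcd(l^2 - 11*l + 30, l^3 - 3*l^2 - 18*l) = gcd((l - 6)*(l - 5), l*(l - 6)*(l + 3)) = l - 6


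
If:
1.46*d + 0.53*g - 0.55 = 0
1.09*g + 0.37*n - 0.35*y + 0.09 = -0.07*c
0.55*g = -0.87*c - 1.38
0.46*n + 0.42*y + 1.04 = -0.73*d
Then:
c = -0.345406962723161*y - 2.12792582146299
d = 0.065645583715338 - 0.198340162530074*y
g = 0.546371013762092*y + 0.856900844859635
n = -0.598286263810969*y - 2.36504625241782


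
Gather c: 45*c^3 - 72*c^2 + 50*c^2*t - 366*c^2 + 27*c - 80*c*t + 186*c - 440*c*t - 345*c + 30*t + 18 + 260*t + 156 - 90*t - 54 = 45*c^3 + c^2*(50*t - 438) + c*(-520*t - 132) + 200*t + 120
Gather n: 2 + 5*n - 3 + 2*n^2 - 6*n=2*n^2 - n - 1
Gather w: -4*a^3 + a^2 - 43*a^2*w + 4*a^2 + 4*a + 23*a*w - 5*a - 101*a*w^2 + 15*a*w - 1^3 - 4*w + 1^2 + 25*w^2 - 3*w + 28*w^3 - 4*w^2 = -4*a^3 + 5*a^2 - a + 28*w^3 + w^2*(21 - 101*a) + w*(-43*a^2 + 38*a - 7)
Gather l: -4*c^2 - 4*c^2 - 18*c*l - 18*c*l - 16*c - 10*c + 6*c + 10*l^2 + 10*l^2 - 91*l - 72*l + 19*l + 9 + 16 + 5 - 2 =-8*c^2 - 20*c + 20*l^2 + l*(-36*c - 144) + 28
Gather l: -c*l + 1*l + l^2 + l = l^2 + l*(2 - c)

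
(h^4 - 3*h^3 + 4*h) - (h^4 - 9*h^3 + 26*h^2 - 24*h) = 6*h^3 - 26*h^2 + 28*h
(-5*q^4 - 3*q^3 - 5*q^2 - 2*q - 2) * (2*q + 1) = -10*q^5 - 11*q^4 - 13*q^3 - 9*q^2 - 6*q - 2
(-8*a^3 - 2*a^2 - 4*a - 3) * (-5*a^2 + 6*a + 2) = 40*a^5 - 38*a^4 - 8*a^3 - 13*a^2 - 26*a - 6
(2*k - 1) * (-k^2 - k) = -2*k^3 - k^2 + k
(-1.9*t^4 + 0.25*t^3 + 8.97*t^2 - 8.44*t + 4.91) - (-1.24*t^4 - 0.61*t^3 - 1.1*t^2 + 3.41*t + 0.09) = -0.66*t^4 + 0.86*t^3 + 10.07*t^2 - 11.85*t + 4.82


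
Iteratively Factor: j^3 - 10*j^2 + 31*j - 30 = (j - 5)*(j^2 - 5*j + 6) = (j - 5)*(j - 3)*(j - 2)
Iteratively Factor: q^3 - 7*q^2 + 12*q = (q - 4)*(q^2 - 3*q) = q*(q - 4)*(q - 3)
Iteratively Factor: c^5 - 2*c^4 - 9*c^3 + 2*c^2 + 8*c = (c)*(c^4 - 2*c^3 - 9*c^2 + 2*c + 8) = c*(c + 1)*(c^3 - 3*c^2 - 6*c + 8) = c*(c - 4)*(c + 1)*(c^2 + c - 2) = c*(c - 4)*(c + 1)*(c + 2)*(c - 1)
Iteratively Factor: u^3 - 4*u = (u)*(u^2 - 4) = u*(u + 2)*(u - 2)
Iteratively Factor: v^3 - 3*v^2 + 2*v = (v - 2)*(v^2 - v) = v*(v - 2)*(v - 1)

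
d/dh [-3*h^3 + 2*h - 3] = 2 - 9*h^2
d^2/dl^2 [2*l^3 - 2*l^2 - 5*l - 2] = 12*l - 4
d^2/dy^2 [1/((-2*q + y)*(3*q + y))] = 2*(-(2*q - y)^2 + (2*q - y)*(3*q + y) - (3*q + y)^2)/((2*q - y)^3*(3*q + y)^3)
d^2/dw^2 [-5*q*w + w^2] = 2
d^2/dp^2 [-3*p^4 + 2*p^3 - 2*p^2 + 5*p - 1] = -36*p^2 + 12*p - 4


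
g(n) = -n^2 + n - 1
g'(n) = 1 - 2*n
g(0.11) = -0.90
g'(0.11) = 0.78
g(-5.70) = -39.19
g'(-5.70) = 12.40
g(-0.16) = -1.19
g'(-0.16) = 1.32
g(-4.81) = -28.95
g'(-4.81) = 10.62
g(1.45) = -1.65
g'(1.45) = -1.90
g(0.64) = -0.77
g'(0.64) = -0.28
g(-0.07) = -1.07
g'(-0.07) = 1.14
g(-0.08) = -1.09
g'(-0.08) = 1.16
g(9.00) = -73.00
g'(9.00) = -17.00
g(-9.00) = -91.00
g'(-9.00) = 19.00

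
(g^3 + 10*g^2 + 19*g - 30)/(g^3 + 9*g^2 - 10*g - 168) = (g^2 + 4*g - 5)/(g^2 + 3*g - 28)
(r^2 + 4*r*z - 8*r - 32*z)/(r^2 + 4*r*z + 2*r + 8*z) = (r - 8)/(r + 2)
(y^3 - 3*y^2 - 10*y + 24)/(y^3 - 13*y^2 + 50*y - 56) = (y + 3)/(y - 7)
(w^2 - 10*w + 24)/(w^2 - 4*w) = (w - 6)/w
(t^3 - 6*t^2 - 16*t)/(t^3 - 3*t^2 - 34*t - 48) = t/(t + 3)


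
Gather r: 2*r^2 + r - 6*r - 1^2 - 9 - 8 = 2*r^2 - 5*r - 18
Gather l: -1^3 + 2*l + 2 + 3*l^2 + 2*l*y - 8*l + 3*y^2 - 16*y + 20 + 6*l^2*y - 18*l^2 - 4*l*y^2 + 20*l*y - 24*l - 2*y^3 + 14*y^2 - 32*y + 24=l^2*(6*y - 15) + l*(-4*y^2 + 22*y - 30) - 2*y^3 + 17*y^2 - 48*y + 45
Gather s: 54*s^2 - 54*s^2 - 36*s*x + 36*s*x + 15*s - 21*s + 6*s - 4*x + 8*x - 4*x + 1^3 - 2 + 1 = 0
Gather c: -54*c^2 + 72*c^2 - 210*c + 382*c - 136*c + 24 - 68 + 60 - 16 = 18*c^2 + 36*c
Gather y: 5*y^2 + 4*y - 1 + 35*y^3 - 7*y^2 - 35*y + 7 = 35*y^3 - 2*y^2 - 31*y + 6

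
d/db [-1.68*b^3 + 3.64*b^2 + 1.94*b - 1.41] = -5.04*b^2 + 7.28*b + 1.94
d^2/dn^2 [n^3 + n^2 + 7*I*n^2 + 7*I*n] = 6*n + 2 + 14*I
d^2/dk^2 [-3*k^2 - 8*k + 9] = -6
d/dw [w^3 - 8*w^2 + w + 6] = 3*w^2 - 16*w + 1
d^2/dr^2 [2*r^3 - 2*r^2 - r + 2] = 12*r - 4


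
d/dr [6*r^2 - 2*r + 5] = 12*r - 2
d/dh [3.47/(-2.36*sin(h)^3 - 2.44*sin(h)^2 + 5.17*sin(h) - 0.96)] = (24.5676*sin(h)^2 + 16.9336*sin(h) - 17.9399)*cos(h)/(2.36*sin(h)^3 + 2.44*sin(h)^2 - 5.17*sin(h) + 0.96)^2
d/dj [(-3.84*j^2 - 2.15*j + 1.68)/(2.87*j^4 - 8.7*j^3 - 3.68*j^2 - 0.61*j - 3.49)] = (22.0416*j^5 - 14.8965*j^4 - 56.6964*j^3 + 38.2784*j^2 + 39.168*j + 8.5283)/(8.2369*j^8 - 49.938*j^7 + 54.5668*j^6 + 60.5306*j^5 + 4.1238*j^4 + 65.2156*j^3 + 26.0585*j^2 + 4.2578*j + 12.1801)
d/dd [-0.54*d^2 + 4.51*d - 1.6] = 4.51 - 1.08*d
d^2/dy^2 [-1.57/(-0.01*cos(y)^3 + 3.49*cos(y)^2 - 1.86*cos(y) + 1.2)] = (152.982056*(0.00429799426934097*sin(y)^2 + 1.0*cos(y) - 0.270773638968481)^2*sin(y)^2 + (2.931975*cos(y) - 10.9586*cos(2*y) + 0.035325*cos(3*y))*(0.01*cos(y)^3 - 3.49*cos(y)^2 + 1.86*cos(y) - 1.2))/(0.01*cos(y)^3 - 3.49*cos(y)^2 + 1.86*cos(y) - 1.2)^3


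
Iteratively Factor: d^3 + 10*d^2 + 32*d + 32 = (d + 4)*(d^2 + 6*d + 8) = (d + 4)^2*(d + 2)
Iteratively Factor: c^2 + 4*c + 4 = (c + 2)*(c + 2)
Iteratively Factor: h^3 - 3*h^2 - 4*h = (h)*(h^2 - 3*h - 4) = h*(h + 1)*(h - 4)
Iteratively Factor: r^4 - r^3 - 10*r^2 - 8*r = (r)*(r^3 - r^2 - 10*r - 8) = r*(r + 1)*(r^2 - 2*r - 8) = r*(r + 1)*(r + 2)*(r - 4)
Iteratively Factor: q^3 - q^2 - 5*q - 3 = (q + 1)*(q^2 - 2*q - 3) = (q + 1)^2*(q - 3)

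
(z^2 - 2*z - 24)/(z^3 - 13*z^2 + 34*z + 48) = (z + 4)/(z^2 - 7*z - 8)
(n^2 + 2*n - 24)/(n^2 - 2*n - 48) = (n - 4)/(n - 8)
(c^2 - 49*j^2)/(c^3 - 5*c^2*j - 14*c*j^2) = (c + 7*j)/(c*(c + 2*j))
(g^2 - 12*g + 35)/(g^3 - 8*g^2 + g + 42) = (g - 5)/(g^2 - g - 6)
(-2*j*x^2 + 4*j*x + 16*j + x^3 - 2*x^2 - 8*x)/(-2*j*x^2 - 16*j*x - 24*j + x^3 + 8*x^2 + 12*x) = (x - 4)/(x + 6)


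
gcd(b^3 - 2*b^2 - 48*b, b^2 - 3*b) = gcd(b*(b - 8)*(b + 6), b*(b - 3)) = b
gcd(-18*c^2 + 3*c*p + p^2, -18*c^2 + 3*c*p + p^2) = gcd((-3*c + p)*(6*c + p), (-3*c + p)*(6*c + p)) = -18*c^2 + 3*c*p + p^2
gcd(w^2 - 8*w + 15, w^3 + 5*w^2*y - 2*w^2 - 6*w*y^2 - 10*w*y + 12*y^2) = 1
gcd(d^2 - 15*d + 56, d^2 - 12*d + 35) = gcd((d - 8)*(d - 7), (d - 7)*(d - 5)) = d - 7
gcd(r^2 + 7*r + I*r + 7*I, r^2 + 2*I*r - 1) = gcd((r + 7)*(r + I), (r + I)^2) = r + I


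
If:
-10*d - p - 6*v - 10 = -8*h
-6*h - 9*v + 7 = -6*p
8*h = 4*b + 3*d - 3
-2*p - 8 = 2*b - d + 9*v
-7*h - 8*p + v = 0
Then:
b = 18786/6455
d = 18661/19365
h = 1861/1291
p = -5426/3873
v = -4327/3873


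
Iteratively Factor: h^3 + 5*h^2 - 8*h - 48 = (h - 3)*(h^2 + 8*h + 16) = (h - 3)*(h + 4)*(h + 4)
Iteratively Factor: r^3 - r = (r - 1)*(r^2 + r) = r*(r - 1)*(r + 1)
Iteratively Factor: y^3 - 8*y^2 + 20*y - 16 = (y - 2)*(y^2 - 6*y + 8) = (y - 4)*(y - 2)*(y - 2)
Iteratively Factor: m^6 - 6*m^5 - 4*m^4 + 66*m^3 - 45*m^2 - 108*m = (m)*(m^5 - 6*m^4 - 4*m^3 + 66*m^2 - 45*m - 108) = m*(m - 4)*(m^4 - 2*m^3 - 12*m^2 + 18*m + 27) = m*(m - 4)*(m - 3)*(m^3 + m^2 - 9*m - 9) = m*(m - 4)*(m - 3)^2*(m^2 + 4*m + 3) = m*(m - 4)*(m - 3)^2*(m + 1)*(m + 3)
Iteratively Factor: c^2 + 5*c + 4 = (c + 4)*(c + 1)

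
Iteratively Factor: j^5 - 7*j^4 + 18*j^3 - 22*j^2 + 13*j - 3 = (j - 1)*(j^4 - 6*j^3 + 12*j^2 - 10*j + 3) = (j - 1)^2*(j^3 - 5*j^2 + 7*j - 3) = (j - 1)^3*(j^2 - 4*j + 3) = (j - 3)*(j - 1)^3*(j - 1)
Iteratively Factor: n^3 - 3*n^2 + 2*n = (n - 2)*(n^2 - n) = (n - 2)*(n - 1)*(n)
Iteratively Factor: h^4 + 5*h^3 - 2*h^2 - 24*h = (h - 2)*(h^3 + 7*h^2 + 12*h) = (h - 2)*(h + 3)*(h^2 + 4*h) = (h - 2)*(h + 3)*(h + 4)*(h)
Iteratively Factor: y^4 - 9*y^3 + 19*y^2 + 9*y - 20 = (y - 4)*(y^3 - 5*y^2 - y + 5) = (y - 5)*(y - 4)*(y^2 - 1) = (y - 5)*(y - 4)*(y + 1)*(y - 1)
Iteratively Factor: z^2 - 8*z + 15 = (z - 5)*(z - 3)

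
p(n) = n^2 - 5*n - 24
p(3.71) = -28.79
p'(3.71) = 2.42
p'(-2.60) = -10.20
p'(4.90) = 4.80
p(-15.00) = 276.00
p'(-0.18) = -5.36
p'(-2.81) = -10.62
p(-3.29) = 3.27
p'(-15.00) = -35.00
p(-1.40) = -15.04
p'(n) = 2*n - 5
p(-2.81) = -2.05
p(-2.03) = -9.73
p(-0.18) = -23.07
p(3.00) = -30.00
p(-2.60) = -4.24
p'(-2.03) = -9.06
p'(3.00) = 1.00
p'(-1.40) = -7.80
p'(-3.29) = -11.58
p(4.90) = -24.49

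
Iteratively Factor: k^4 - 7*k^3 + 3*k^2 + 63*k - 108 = (k + 3)*(k^3 - 10*k^2 + 33*k - 36) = (k - 4)*(k + 3)*(k^2 - 6*k + 9) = (k - 4)*(k - 3)*(k + 3)*(k - 3)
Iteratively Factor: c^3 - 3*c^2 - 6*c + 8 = (c + 2)*(c^2 - 5*c + 4) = (c - 1)*(c + 2)*(c - 4)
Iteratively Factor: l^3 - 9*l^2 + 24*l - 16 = (l - 4)*(l^2 - 5*l + 4) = (l - 4)^2*(l - 1)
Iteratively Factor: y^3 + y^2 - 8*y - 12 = (y + 2)*(y^2 - y - 6) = (y - 3)*(y + 2)*(y + 2)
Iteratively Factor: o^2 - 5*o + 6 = (o - 2)*(o - 3)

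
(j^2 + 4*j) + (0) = j^2 + 4*j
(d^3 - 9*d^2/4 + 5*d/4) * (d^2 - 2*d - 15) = d^5 - 17*d^4/4 - 37*d^3/4 + 125*d^2/4 - 75*d/4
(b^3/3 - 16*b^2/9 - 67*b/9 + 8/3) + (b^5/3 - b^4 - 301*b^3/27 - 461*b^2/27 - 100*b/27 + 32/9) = b^5/3 - b^4 - 292*b^3/27 - 509*b^2/27 - 301*b/27 + 56/9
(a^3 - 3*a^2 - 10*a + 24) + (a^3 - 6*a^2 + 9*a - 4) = 2*a^3 - 9*a^2 - a + 20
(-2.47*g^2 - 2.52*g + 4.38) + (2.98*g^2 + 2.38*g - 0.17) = 0.51*g^2 - 0.14*g + 4.21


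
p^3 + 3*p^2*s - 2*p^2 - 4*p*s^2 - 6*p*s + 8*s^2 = (p - 2)*(p - s)*(p + 4*s)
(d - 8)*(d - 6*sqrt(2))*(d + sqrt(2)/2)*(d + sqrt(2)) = d^4 - 8*d^3 - 9*sqrt(2)*d^3/2 - 17*d^2 + 36*sqrt(2)*d^2 - 6*sqrt(2)*d + 136*d + 48*sqrt(2)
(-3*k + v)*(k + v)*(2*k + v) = -6*k^3 - 7*k^2*v + v^3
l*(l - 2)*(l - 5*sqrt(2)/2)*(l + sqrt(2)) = l^4 - 3*sqrt(2)*l^3/2 - 2*l^3 - 5*l^2 + 3*sqrt(2)*l^2 + 10*l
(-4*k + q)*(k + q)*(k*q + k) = -4*k^3*q - 4*k^3 - 3*k^2*q^2 - 3*k^2*q + k*q^3 + k*q^2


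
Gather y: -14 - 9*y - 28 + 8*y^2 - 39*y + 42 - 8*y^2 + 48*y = 0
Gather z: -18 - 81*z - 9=-81*z - 27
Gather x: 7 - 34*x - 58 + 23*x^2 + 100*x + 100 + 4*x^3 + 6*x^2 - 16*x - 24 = 4*x^3 + 29*x^2 + 50*x + 25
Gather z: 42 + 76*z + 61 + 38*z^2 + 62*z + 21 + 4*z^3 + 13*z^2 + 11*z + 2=4*z^3 + 51*z^2 + 149*z + 126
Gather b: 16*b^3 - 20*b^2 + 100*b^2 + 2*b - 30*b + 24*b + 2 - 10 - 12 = 16*b^3 + 80*b^2 - 4*b - 20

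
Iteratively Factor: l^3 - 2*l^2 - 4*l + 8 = (l + 2)*(l^2 - 4*l + 4) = (l - 2)*(l + 2)*(l - 2)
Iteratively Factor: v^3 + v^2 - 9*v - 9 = (v + 1)*(v^2 - 9) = (v + 1)*(v + 3)*(v - 3)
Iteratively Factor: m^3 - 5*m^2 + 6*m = (m)*(m^2 - 5*m + 6) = m*(m - 3)*(m - 2)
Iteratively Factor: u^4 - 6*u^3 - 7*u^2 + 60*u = (u + 3)*(u^3 - 9*u^2 + 20*u) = u*(u + 3)*(u^2 - 9*u + 20) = u*(u - 4)*(u + 3)*(u - 5)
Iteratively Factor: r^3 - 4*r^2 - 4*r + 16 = (r - 2)*(r^2 - 2*r - 8) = (r - 2)*(r + 2)*(r - 4)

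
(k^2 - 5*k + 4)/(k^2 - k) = (k - 4)/k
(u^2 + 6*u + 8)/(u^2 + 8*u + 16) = (u + 2)/(u + 4)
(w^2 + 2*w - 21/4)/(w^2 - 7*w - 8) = (-w^2 - 2*w + 21/4)/(-w^2 + 7*w + 8)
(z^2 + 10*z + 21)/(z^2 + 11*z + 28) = (z + 3)/(z + 4)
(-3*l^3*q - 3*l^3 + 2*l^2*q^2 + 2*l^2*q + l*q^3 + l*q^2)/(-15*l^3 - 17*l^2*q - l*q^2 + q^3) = l*(-l*q - l + q^2 + q)/(-5*l^2 - 4*l*q + q^2)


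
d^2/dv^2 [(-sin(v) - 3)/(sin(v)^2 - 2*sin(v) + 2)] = (sin(v)^5 + 14*sin(v)^4 - 32*sin(v)^3 - 26*sin(v)^2 + 64*sin(v) - 20)/(sin(v)^2 - 2*sin(v) + 2)^3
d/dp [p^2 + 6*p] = 2*p + 6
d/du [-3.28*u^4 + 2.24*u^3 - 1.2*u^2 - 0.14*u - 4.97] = -13.12*u^3 + 6.72*u^2 - 2.4*u - 0.14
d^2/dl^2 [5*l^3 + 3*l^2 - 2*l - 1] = 30*l + 6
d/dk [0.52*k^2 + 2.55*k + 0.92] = 1.04*k + 2.55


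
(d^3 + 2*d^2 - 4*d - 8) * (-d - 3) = -d^4 - 5*d^3 - 2*d^2 + 20*d + 24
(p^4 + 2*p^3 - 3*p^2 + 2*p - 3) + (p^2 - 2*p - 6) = p^4 + 2*p^3 - 2*p^2 - 9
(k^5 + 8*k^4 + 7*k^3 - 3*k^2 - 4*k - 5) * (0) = 0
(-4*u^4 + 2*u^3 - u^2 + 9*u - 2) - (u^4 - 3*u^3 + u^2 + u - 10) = -5*u^4 + 5*u^3 - 2*u^2 + 8*u + 8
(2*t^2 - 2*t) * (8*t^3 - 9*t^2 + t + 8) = 16*t^5 - 34*t^4 + 20*t^3 + 14*t^2 - 16*t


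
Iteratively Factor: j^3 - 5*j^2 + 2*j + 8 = (j + 1)*(j^2 - 6*j + 8) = (j - 4)*(j + 1)*(j - 2)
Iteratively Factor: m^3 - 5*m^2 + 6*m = (m - 3)*(m^2 - 2*m) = (m - 3)*(m - 2)*(m)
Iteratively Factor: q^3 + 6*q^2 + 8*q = (q)*(q^2 + 6*q + 8) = q*(q + 4)*(q + 2)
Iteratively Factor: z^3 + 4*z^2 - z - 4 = (z + 4)*(z^2 - 1) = (z + 1)*(z + 4)*(z - 1)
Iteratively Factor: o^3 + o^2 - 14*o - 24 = (o + 3)*(o^2 - 2*o - 8) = (o + 2)*(o + 3)*(o - 4)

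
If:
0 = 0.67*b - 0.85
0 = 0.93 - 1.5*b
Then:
No Solution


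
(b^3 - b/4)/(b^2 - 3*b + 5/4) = b*(2*b + 1)/(2*b - 5)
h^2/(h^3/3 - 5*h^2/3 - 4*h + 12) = 3*h^2/(h^3 - 5*h^2 - 12*h + 36)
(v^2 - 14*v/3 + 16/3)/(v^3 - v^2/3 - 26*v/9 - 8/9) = 3*(3*v - 8)/(9*v^2 + 15*v + 4)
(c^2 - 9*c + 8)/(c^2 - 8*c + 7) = (c - 8)/(c - 7)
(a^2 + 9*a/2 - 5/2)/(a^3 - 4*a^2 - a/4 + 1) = 2*(a + 5)/(2*a^2 - 7*a - 4)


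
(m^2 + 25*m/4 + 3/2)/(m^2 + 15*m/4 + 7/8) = 2*(m + 6)/(2*m + 7)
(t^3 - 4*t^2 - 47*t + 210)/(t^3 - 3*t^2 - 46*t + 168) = (t - 5)/(t - 4)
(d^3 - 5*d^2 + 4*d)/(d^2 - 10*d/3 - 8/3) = 3*d*(d - 1)/(3*d + 2)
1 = 1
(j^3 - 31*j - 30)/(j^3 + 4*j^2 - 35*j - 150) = (j + 1)/(j + 5)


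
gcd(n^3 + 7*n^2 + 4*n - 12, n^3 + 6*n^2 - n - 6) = n^2 + 5*n - 6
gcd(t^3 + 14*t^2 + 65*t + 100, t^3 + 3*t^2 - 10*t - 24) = t + 4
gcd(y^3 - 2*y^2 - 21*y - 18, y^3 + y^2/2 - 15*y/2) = y + 3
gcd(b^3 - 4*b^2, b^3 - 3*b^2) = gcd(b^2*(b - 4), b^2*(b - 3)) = b^2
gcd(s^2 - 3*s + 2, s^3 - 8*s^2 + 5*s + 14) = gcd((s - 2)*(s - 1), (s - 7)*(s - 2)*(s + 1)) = s - 2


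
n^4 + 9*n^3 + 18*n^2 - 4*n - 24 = (n - 1)*(n + 2)^2*(n + 6)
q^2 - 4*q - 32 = (q - 8)*(q + 4)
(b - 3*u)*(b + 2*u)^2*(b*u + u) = b^4*u + b^3*u^2 + b^3*u - 8*b^2*u^3 + b^2*u^2 - 12*b*u^4 - 8*b*u^3 - 12*u^4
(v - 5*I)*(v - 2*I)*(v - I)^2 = v^4 - 9*I*v^3 - 25*v^2 + 27*I*v + 10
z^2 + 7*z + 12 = (z + 3)*(z + 4)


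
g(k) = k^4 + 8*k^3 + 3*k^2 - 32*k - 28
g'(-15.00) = -8222.00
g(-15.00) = 24752.00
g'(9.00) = 4882.00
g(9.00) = 12320.00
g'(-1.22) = -10.86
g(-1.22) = 3.19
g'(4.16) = 696.26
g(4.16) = 766.21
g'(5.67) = 1502.73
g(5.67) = 2378.83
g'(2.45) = 185.58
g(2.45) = 65.29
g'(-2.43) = 37.74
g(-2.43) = -12.45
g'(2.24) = 146.82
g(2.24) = 30.46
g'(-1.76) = 9.98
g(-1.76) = 3.59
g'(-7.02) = -275.18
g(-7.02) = 5.45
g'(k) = 4*k^3 + 24*k^2 + 6*k - 32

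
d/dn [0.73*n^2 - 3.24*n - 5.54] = 1.46*n - 3.24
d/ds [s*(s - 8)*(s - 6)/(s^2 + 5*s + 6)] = (s^4 + 10*s^3 - 100*s^2 - 168*s + 288)/(s^4 + 10*s^3 + 37*s^2 + 60*s + 36)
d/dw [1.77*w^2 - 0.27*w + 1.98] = 3.54*w - 0.27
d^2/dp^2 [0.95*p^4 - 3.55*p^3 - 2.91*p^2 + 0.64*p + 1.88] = 11.4*p^2 - 21.3*p - 5.82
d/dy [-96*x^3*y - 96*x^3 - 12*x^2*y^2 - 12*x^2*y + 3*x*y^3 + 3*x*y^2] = 3*x*(-32*x^2 - 8*x*y - 4*x + 3*y^2 + 2*y)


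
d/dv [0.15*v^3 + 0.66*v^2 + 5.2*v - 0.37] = 0.45*v^2 + 1.32*v + 5.2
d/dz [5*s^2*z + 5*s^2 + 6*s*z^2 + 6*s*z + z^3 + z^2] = 5*s^2 + 12*s*z + 6*s + 3*z^2 + 2*z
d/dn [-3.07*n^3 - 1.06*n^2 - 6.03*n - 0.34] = -9.21*n^2 - 2.12*n - 6.03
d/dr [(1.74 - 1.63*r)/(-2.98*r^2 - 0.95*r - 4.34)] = (-4.8574*r^2 + 10.3704*r + 8.7272)/(8.8804*r^4 + 5.662*r^3 + 26.7689*r^2 + 8.246*r + 18.8356)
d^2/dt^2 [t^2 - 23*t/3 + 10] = 2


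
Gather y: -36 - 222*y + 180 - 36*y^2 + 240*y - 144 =-36*y^2 + 18*y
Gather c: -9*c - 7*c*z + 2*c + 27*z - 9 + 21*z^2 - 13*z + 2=c*(-7*z - 7) + 21*z^2 + 14*z - 7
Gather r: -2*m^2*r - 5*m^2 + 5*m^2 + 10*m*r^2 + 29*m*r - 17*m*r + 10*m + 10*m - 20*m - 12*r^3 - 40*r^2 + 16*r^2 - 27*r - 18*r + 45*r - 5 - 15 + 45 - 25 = -12*r^3 + r^2*(10*m - 24) + r*(-2*m^2 + 12*m)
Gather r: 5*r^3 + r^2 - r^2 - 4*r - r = 5*r^3 - 5*r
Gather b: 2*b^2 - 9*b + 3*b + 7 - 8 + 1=2*b^2 - 6*b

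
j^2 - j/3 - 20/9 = (j - 5/3)*(j + 4/3)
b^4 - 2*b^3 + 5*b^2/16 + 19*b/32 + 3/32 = (b - 3/2)*(b - 1)*(b + 1/4)^2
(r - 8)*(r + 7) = r^2 - r - 56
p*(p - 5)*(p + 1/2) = p^3 - 9*p^2/2 - 5*p/2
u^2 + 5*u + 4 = (u + 1)*(u + 4)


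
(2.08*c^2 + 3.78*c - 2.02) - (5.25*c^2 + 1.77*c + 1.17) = -3.17*c^2 + 2.01*c - 3.19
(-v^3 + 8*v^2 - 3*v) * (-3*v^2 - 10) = 3*v^5 - 24*v^4 + 19*v^3 - 80*v^2 + 30*v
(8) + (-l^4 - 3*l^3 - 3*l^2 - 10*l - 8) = -l^4 - 3*l^3 - 3*l^2 - 10*l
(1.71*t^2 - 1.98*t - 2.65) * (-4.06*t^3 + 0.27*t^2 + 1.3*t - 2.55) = -6.9426*t^5 + 8.5005*t^4 + 12.4474*t^3 - 7.65*t^2 + 1.604*t + 6.7575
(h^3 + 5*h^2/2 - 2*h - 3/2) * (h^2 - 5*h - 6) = h^5 - 5*h^4/2 - 41*h^3/2 - 13*h^2/2 + 39*h/2 + 9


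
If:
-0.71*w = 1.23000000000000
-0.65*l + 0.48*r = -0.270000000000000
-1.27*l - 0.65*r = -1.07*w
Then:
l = -0.69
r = -1.50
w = -1.73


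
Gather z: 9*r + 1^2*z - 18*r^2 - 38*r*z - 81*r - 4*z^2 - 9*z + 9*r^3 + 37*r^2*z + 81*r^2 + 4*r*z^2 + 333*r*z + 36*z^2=9*r^3 + 63*r^2 - 72*r + z^2*(4*r + 32) + z*(37*r^2 + 295*r - 8)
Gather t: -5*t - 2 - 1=-5*t - 3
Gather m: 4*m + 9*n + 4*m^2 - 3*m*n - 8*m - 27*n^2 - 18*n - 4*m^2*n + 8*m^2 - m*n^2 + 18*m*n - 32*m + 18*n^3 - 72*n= m^2*(12 - 4*n) + m*(-n^2 + 15*n - 36) + 18*n^3 - 27*n^2 - 81*n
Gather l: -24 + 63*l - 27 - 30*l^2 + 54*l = -30*l^2 + 117*l - 51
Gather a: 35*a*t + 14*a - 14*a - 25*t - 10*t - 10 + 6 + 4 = 35*a*t - 35*t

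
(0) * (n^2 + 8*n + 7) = 0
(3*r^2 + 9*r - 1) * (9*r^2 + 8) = 27*r^4 + 81*r^3 + 15*r^2 + 72*r - 8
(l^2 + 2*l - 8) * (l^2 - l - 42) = l^4 + l^3 - 52*l^2 - 76*l + 336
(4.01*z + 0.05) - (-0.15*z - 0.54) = 4.16*z + 0.59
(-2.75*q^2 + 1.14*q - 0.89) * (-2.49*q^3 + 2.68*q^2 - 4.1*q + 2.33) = 6.8475*q^5 - 10.2086*q^4 + 16.5463*q^3 - 13.4667*q^2 + 6.3052*q - 2.0737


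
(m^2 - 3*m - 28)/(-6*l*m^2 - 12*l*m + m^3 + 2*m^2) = (-m^2 + 3*m + 28)/(m*(6*l*m + 12*l - m^2 - 2*m))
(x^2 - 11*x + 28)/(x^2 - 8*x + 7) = (x - 4)/(x - 1)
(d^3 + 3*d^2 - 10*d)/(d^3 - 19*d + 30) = d/(d - 3)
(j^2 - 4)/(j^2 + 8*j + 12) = (j - 2)/(j + 6)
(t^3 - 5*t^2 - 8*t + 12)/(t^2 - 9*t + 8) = (t^2 - 4*t - 12)/(t - 8)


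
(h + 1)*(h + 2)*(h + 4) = h^3 + 7*h^2 + 14*h + 8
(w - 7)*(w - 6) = w^2 - 13*w + 42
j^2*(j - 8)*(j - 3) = j^4 - 11*j^3 + 24*j^2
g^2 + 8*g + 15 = (g + 3)*(g + 5)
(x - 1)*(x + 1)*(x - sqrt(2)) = x^3 - sqrt(2)*x^2 - x + sqrt(2)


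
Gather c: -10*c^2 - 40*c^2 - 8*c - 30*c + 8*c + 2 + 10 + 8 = -50*c^2 - 30*c + 20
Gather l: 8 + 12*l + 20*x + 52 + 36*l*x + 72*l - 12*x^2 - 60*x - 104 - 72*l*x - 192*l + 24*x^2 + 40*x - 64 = l*(-36*x - 108) + 12*x^2 - 108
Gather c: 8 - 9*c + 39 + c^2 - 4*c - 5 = c^2 - 13*c + 42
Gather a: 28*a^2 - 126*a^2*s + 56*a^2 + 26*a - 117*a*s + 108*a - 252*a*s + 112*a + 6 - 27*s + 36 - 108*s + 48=a^2*(84 - 126*s) + a*(246 - 369*s) - 135*s + 90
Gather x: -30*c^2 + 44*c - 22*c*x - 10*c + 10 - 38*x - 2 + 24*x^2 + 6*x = -30*c^2 + 34*c + 24*x^2 + x*(-22*c - 32) + 8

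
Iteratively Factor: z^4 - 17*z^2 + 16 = (z + 1)*(z^3 - z^2 - 16*z + 16) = (z + 1)*(z + 4)*(z^2 - 5*z + 4) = (z - 1)*(z + 1)*(z + 4)*(z - 4)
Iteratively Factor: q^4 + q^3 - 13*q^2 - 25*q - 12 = (q + 3)*(q^3 - 2*q^2 - 7*q - 4) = (q + 1)*(q + 3)*(q^2 - 3*q - 4) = (q - 4)*(q + 1)*(q + 3)*(q + 1)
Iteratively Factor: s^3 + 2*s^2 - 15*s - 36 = (s - 4)*(s^2 + 6*s + 9) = (s - 4)*(s + 3)*(s + 3)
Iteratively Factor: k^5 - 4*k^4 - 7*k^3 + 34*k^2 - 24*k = (k + 3)*(k^4 - 7*k^3 + 14*k^2 - 8*k) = (k - 2)*(k + 3)*(k^3 - 5*k^2 + 4*k) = k*(k - 2)*(k + 3)*(k^2 - 5*k + 4) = k*(k - 4)*(k - 2)*(k + 3)*(k - 1)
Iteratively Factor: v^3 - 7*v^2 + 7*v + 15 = (v - 5)*(v^2 - 2*v - 3) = (v - 5)*(v - 3)*(v + 1)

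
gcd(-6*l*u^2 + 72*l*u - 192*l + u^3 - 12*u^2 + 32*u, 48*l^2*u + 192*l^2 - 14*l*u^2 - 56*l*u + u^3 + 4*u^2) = -6*l + u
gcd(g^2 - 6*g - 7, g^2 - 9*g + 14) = g - 7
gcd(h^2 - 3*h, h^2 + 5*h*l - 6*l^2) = 1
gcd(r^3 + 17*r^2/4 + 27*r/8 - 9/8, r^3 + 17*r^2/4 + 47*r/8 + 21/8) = r + 3/2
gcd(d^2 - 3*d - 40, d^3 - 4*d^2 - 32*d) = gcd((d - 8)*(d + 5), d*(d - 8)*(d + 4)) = d - 8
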